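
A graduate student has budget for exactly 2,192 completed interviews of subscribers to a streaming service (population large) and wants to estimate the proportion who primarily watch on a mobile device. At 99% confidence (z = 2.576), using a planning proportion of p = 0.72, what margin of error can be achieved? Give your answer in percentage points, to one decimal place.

2.5

SE(p̂) = √[p(1−p)/n] = √[0.2016/2192] = 0.00959.
E = z × SE = 2.576 × 0.00959 = 0.02470, or 2.5 percentage points.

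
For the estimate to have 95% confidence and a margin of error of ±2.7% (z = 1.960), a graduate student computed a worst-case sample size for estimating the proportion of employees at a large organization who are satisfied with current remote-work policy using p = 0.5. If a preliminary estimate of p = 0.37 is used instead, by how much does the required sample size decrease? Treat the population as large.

89

Conservative (p = 0.5): n = 1.960² × 0.25 / 0.027² ≈ 1317.42 → 1318.
Using p = 0.37: p(1−p) = 0.2331, so n = 1.960² × 0.2331 / 0.027² ≈ 1228.36 → 1229.
Reduction: 1318 − 1229 = 89.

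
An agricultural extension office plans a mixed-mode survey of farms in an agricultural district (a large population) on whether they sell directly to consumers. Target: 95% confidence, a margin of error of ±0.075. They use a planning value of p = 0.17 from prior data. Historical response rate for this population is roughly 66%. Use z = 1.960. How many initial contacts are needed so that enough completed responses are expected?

Completed interviews needed: n₀ = 1.960² × 0.1411 / 0.075² ≈ 96.36 → 97.
At a 66% response rate, contacts needed = 97 / 0.66 ≈ 146.97 → 147.

147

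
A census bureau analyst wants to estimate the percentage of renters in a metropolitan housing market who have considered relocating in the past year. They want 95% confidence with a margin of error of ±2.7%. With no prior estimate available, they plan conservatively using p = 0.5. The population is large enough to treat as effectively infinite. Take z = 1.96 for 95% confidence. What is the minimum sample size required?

With p = 0.5, p(1−p) = 0.25.
n = z²·p(1−p)/E² = 1.96² × 0.2500 / 0.027² = 3.8416 × 0.2500 / 0.000729 ≈ 1317.42.
Rounding up gives n = 1318.

1318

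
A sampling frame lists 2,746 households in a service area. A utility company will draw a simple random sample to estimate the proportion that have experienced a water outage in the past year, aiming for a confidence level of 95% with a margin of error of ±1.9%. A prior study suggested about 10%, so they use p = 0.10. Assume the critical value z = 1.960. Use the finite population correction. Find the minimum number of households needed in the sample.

711

Unadjusted: n₀ = 1.960² × 0.10 × 0.90 / 0.019² ≈ 957.74, so n₀ = 958.
Finite population correction with N = 2,746: n = n₀ / (1 + (n₀−1)/N) = 958 / (1 + 957/2746) = 958 / 1.3485 ≈ 710.42.
Rounding up, n = 711.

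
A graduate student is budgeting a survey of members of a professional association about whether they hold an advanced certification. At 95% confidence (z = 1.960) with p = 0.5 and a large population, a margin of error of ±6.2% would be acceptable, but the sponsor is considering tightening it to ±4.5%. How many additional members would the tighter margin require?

At ±6.2%: n = 1.960² × 0.2500 / 0.062² ≈ 249.84 → 250.
At ±4.5%: n = 1.960² × 0.2500 / 0.045² ≈ 474.27 → 475.
Additional respondents: 475 − 250 = 225.

225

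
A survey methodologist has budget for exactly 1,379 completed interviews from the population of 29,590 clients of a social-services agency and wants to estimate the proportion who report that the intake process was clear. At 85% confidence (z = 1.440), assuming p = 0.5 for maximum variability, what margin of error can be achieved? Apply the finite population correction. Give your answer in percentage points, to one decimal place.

Finite-population factor: (N−n)/(N−1) = (29590−1379)/(29590−1) = 0.9534.
SE(p̂) = √[p(1−p)/n · (N−n)/(N−1)] = √[0.2500/1379 × 0.9534] = 0.01315.
E = z × SE = 1.440 × 0.01315 = 0.01893 ≈ 1.9 percentage points.

1.9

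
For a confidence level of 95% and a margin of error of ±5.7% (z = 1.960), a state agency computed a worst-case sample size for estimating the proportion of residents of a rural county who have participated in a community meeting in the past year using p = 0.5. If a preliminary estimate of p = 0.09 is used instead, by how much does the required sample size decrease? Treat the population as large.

199

Conservative (p = 0.5): n = 1.960² × 0.25 / 0.057² ≈ 295.60 → 296.
Using p = 0.09: p(1−p) = 0.0819, so n = 1.960² × 0.0819 / 0.057² ≈ 96.84 → 97.
Reduction: 296 − 97 = 199.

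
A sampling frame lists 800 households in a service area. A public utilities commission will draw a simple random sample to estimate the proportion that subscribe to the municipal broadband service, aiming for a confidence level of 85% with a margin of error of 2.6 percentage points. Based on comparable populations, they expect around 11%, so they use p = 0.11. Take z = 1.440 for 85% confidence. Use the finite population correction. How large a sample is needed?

Unadjusted: n₀ = 1.440² × 0.11 × 0.89 / 0.026² ≈ 300.30, so n₀ = 301.
Finite population correction with N = 800: n = n₀ / (1 + (n₀−1)/N) = 301 / (1 + 300/800) = 301 / 1.3750 ≈ 218.91.
Rounding up, n = 219.

219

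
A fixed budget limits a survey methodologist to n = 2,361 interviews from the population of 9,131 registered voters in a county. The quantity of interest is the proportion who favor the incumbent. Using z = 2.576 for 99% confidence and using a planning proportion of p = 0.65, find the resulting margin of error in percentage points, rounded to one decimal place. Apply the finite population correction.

Finite-population factor: (N−n)/(N−1) = (9131−2361)/(9131−1) = 0.7415.
SE(p̂) = √[p(1−p)/n · (N−n)/(N−1)] = √[0.2275/2361 × 0.7415] = 0.00845.
E = z × SE = 2.576 × 0.00845 = 0.02177 ≈ 2.2 percentage points.

2.2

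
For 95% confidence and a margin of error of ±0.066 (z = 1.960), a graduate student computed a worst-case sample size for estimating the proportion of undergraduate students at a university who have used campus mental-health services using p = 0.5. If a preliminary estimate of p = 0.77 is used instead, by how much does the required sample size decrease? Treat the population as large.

64

Conservative (p = 0.5): n = 1.960² × 0.25 / 0.066² ≈ 220.48 → 221.
Using p = 0.77: p(1−p) = 0.1771, so n = 1.960² × 0.1771 / 0.066² ≈ 156.19 → 157.
Reduction: 221 − 157 = 64.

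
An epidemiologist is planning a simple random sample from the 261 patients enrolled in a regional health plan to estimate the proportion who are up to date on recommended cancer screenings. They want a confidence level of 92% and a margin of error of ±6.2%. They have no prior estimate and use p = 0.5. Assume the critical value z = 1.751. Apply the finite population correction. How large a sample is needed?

Unadjusted: n₀ = 1.751² × 0.50 × 0.50 / 0.062² ≈ 199.40, so n₀ = 200.
Finite population correction with N = 261: n = n₀ / (1 + (n₀−1)/N) = 200 / (1 + 199/261) = 200 / 1.7625 ≈ 113.48.
Rounding up, n = 114.

114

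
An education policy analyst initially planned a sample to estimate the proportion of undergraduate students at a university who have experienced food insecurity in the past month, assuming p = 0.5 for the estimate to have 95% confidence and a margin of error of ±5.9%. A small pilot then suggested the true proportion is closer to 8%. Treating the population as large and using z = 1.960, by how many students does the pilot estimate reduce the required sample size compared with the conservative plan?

Conservative (p = 0.5): n = 1.960² × 0.25 / 0.059² ≈ 275.90 → 276.
Using p = 0.08: p(1−p) = 0.0736, so n = 1.960² × 0.0736 / 0.059² ≈ 81.22 → 82.
Reduction: 276 − 82 = 194.

194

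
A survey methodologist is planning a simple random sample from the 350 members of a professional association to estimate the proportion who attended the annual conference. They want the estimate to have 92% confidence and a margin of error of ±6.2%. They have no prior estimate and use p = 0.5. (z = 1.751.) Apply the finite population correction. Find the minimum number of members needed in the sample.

128

Unadjusted: n₀ = 1.751² × 0.50 × 0.50 / 0.062² ≈ 199.40, so n₀ = 200.
Finite population correction with N = 350: n = n₀ / (1 + (n₀−1)/N) = 200 / (1 + 199/350) = 200 / 1.5686 ≈ 127.50.
Rounding up, n = 128.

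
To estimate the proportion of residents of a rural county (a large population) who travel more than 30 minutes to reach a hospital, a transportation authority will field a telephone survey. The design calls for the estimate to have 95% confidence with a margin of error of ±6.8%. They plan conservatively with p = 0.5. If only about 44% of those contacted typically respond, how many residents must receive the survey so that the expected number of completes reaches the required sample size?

473

For 95% confidence, z = 1.96.
Completed interviews needed: n₀ = 1.96² × 0.2500 / 0.068² ≈ 207.70 → 208.
At a 44% response rate, contacts needed = 208 / 0.44 ≈ 472.73 → 473.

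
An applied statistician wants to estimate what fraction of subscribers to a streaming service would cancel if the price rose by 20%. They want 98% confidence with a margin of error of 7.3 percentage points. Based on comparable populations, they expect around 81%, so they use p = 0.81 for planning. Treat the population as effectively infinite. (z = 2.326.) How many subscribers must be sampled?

With p = 0.81, p(1−p) = 0.1539.
n = z²·p(1−p)/E² = 2.326² × 0.1539 / 0.073² = 5.4103 × 0.1539 / 0.005329 ≈ 156.25.
Rounding up gives n = 157.

157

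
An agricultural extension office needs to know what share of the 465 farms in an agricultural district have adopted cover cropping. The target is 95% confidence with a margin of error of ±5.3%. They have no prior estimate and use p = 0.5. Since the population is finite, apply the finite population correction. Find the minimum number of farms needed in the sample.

For 95% confidence, z = 1.960.
Unadjusted: n₀ = 1.960² × 0.50 × 0.50 / 0.053² ≈ 341.90, so n₀ = 342.
Finite population correction with N = 465: n = n₀ / (1 + (n₀−1)/N) = 342 / (1 + 341/465) = 342 / 1.7333 ≈ 197.31.
Rounding up, n = 198.

198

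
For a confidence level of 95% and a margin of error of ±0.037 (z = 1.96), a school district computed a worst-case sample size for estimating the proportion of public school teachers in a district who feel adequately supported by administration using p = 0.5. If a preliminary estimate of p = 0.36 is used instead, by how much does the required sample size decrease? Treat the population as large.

55

Conservative (p = 0.5): n = 1.96² × 0.25 / 0.037² ≈ 701.53 → 702.
Using p = 0.36: p(1−p) = 0.2304, so n = 1.96² × 0.2304 / 0.037² ≈ 646.53 → 647.
Reduction: 702 − 647 = 55.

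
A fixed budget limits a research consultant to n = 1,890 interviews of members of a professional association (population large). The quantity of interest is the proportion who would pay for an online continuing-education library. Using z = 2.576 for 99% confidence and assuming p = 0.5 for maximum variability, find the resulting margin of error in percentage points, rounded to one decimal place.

3.0

SE(p̂) = √[p(1−p)/n] = √[0.2500/1890] = 0.01150.
E = z × SE = 2.576 × 0.01150 = 0.02963, or 3.0 percentage points.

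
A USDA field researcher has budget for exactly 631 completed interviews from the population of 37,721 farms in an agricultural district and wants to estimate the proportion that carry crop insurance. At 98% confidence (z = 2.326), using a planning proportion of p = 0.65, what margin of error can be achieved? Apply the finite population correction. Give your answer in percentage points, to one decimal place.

Finite-population factor: (N−n)/(N−1) = (37721−631)/(37721−1) = 0.9833.
SE(p̂) = √[p(1−p)/n · (N−n)/(N−1)] = √[0.2275/631 × 0.9833] = 0.01883.
E = z × SE = 2.326 × 0.01883 = 0.04380 ≈ 4.4 percentage points.

4.4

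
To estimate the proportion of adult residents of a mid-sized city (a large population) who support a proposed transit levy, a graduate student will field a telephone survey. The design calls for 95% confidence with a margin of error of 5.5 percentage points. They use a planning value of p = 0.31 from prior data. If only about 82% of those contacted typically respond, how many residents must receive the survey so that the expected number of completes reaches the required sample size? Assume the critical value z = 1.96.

332

Completed interviews needed: n₀ = 1.96² × 0.2139 / 0.055² ≈ 271.64 → 272.
At an 82% response rate, contacts needed = 272 / 0.82 ≈ 331.71 → 332.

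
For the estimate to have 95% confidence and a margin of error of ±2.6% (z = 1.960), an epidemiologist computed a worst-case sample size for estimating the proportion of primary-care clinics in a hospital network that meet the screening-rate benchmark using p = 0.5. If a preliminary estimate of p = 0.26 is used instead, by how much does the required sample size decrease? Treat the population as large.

Conservative (p = 0.5): n = 1.960² × 0.25 / 0.026² ≈ 1420.71 → 1421.
Using p = 0.26: p(1−p) = 0.1924, so n = 1.960² × 0.1924 / 0.026² ≈ 1093.38 → 1094.
Reduction: 1421 − 1094 = 327.

327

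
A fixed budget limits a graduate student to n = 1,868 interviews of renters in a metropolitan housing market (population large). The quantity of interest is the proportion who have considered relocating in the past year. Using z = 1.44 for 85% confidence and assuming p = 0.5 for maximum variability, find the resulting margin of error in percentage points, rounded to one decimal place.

1.7

SE(p̂) = √[p(1−p)/n] = √[0.2500/1868] = 0.01157.
E = z × SE = 1.44 × 0.01157 = 0.01666, or 1.7 percentage points.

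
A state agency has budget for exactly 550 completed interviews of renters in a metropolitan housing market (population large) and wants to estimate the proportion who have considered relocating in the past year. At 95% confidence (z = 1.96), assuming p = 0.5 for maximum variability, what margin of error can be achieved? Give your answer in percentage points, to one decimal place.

4.2

SE(p̂) = √[p(1−p)/n] = √[0.2500/550] = 0.02132.
E = z × SE = 1.96 × 0.02132 = 0.04179, or 4.2 percentage points.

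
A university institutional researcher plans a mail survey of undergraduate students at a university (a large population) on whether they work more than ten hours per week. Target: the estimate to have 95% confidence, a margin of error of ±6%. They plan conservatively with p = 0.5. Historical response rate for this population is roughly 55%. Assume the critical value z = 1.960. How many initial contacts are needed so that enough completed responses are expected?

Completed interviews needed: n₀ = 1.960² × 0.2500 / 0.060² ≈ 266.78 → 267.
At a 55% response rate, contacts needed = 267 / 0.55 ≈ 485.45 → 486.

486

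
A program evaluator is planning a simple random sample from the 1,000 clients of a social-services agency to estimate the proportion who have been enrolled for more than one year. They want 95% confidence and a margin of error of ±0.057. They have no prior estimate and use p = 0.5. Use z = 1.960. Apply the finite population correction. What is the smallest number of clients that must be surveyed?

229

Unadjusted: n₀ = 1.960² × 0.50 × 0.50 / 0.057² ≈ 295.60, so n₀ = 296.
Finite population correction with N = 1,000: n = n₀ / (1 + (n₀−1)/N) = 296 / (1 + 295/1000) = 296 / 1.2950 ≈ 228.57.
Rounding up, n = 229.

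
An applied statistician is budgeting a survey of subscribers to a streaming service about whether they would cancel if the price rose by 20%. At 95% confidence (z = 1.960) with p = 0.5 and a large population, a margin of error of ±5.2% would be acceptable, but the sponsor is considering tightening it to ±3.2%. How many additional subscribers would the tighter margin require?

At ±5.2%: n = 1.960² × 0.2500 / 0.052² ≈ 355.18 → 356.
At ±3.2%: n = 1.960² × 0.2500 / 0.032² ≈ 937.89 → 938.
Additional respondents: 938 − 356 = 582.

582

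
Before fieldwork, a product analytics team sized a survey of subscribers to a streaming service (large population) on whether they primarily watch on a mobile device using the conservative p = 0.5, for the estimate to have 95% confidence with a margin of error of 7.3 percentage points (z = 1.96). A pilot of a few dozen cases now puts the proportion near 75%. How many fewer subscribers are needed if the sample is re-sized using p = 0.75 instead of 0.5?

Conservative (p = 0.5): n = 1.96² × 0.25 / 0.073² ≈ 180.22 → 181.
Using p = 0.75: p(1−p) = 0.1875, so n = 1.96² × 0.1875 / 0.073² ≈ 135.17 → 136.
Reduction: 181 − 136 = 45.

45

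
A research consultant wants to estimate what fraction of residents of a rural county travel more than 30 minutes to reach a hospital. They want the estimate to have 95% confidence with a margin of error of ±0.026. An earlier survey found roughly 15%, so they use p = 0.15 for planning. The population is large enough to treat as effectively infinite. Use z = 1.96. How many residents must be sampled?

725

With p = 0.15, p(1−p) = 0.1275.
n = z²·p(1−p)/E² = 1.96² × 0.1275 / 0.026² = 3.8416 × 0.1275 / 0.000676 ≈ 724.56.
Rounding up gives n = 725.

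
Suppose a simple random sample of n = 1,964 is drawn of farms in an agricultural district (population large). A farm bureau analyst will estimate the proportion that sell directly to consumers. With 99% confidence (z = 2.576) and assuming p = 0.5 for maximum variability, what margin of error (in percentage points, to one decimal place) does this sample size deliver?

2.9

SE(p̂) = √[p(1−p)/n] = √[0.2500/1964] = 0.01128.
E = z × SE = 2.576 × 0.01128 = 0.02906, or 2.9 percentage points.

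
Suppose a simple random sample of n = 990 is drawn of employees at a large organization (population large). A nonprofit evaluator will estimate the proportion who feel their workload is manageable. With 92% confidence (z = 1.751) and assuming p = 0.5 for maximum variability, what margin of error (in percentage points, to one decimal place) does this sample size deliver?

2.8

SE(p̂) = √[p(1−p)/n] = √[0.2500/990] = 0.01589.
E = z × SE = 1.751 × 0.01589 = 0.02783, or 2.8 percentage points.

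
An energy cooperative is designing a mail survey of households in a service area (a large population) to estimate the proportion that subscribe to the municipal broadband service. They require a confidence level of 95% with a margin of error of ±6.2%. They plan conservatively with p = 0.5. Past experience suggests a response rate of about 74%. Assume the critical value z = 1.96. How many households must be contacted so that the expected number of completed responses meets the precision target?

Completed interviews needed: n₀ = 1.96² × 0.2500 / 0.062² ≈ 249.84 → 250.
At a 74% response rate, contacts needed = 250 / 0.74 ≈ 337.84 → 338.

338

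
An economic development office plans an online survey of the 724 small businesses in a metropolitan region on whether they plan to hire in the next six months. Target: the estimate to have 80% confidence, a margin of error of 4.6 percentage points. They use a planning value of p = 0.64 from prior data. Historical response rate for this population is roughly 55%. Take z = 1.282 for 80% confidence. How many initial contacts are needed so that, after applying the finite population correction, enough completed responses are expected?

262

Completed interviews needed (unadjusted): n₀ = 1.282² × 0.2304 / 0.046² ≈ 178.95 → 179.
FPC for N = 724: n = 179 / (1 + 178/724) = 179 / 1.2459 ≈ 143.68 → 144.
At a 55% response rate, contacts needed = 144 / 0.55 ≈ 261.82 → 262.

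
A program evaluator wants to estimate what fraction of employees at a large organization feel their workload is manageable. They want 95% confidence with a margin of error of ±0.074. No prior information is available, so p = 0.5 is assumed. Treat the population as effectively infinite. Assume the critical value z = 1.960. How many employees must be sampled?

With p = 0.5, p(1−p) = 0.25.
n = z²·p(1−p)/E² = 1.960² × 0.2500 / 0.074² = 3.8416 × 0.2500 / 0.005476 ≈ 175.38.
Rounding up gives n = 176.

176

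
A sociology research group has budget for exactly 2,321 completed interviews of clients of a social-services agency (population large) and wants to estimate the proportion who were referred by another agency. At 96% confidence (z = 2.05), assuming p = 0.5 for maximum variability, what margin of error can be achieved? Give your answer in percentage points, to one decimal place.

SE(p̂) = √[p(1−p)/n] = √[0.2500/2321] = 0.01038.
E = z × SE = 2.05 × 0.01038 = 0.02128, or 2.1 percentage points.

2.1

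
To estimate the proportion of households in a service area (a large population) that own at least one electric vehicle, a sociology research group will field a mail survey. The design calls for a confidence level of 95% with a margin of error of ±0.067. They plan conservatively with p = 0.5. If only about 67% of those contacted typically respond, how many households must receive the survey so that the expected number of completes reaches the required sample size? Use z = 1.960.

Completed interviews needed: n₀ = 1.960² × 0.2500 / 0.067² ≈ 213.95 → 214.
At a 67% response rate, contacts needed = 214 / 0.67 ≈ 319.40 → 320.

320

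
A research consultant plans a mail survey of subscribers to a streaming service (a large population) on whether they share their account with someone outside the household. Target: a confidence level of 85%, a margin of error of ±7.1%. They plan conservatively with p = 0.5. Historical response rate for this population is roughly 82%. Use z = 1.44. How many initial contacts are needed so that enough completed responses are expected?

126

Completed interviews needed: n₀ = 1.44² × 0.2500 / 0.071² ≈ 102.84 → 103.
At an 82% response rate, contacts needed = 103 / 0.82 ≈ 125.61 → 126.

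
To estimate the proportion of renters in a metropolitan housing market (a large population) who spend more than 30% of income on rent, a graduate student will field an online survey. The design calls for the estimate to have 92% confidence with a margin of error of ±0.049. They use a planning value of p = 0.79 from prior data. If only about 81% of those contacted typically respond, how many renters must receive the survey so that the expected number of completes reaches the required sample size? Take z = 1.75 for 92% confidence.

262

Completed interviews needed: n₀ = 1.75² × 0.1659 / 0.049² ≈ 211.61 → 212.
At an 81% response rate, contacts needed = 212 / 0.81 ≈ 261.73 → 262.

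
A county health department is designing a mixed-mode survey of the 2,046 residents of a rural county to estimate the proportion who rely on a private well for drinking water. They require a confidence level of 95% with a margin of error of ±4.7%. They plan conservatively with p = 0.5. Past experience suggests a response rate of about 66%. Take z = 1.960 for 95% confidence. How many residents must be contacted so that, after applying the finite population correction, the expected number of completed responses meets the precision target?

Completed interviews needed (unadjusted): n₀ = 1.960² × 0.2500 / 0.047² ≈ 434.77 → 435.
FPC for N = 2,046: n = 435 / (1 + 434/2046) = 435 / 1.2121 ≈ 358.88 → 359.
At a 66% response rate, contacts needed = 359 / 0.66 ≈ 543.94 → 544.

544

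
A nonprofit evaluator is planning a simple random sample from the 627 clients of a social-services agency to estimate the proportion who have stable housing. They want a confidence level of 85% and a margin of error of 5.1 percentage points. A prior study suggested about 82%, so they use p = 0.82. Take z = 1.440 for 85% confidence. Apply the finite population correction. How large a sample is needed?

100

Unadjusted: n₀ = 1.440² × 0.82 × 0.18 / 0.051² ≈ 117.67, so n₀ = 118.
Finite population correction with N = 627: n = n₀ / (1 + (n₀−1)/N) = 118 / (1 + 117/627) = 118 / 1.1866 ≈ 99.44.
Rounding up, n = 100.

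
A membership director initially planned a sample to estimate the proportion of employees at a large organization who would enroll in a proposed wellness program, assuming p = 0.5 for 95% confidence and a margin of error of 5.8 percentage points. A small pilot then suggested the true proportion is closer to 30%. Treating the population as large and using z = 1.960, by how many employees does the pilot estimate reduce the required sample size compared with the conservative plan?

46

Conservative (p = 0.5): n = 1.960² × 0.25 / 0.058² ≈ 285.49 → 286.
Using p = 0.30: p(1−p) = 0.2100, so n = 1.960² × 0.2100 / 0.058² ≈ 239.81 → 240.
Reduction: 286 − 240 = 46.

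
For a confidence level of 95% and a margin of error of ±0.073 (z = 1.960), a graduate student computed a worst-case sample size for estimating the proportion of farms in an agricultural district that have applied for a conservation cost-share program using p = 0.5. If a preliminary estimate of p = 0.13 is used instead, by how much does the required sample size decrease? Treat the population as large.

Conservative (p = 0.5): n = 1.960² × 0.25 / 0.073² ≈ 180.22 → 181.
Using p = 0.13: p(1−p) = 0.1131, so n = 1.960² × 0.1131 / 0.073² ≈ 81.53 → 82.
Reduction: 181 − 82 = 99.

99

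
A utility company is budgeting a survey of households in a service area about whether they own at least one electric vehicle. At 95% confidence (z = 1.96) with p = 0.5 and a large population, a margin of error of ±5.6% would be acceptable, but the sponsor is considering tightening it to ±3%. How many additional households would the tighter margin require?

At ±5.6%: n = 1.96² × 0.2500 / 0.056² ≈ 306.25 → 307.
At ±3%: n = 1.96² × 0.2500 / 0.030² ≈ 1067.11 → 1068.
Additional respondents: 1068 − 307 = 761.

761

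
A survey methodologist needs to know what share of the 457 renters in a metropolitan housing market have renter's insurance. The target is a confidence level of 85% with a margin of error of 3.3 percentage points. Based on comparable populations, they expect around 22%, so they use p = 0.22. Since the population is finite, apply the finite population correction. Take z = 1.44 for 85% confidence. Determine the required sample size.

Unadjusted: n₀ = 1.44² × 0.22 × 0.78 / 0.033² ≈ 326.75, so n₀ = 327.
Finite population correction with N = 457: n = n₀ / (1 + (n₀−1)/N) = 327 / (1 + 326/457) = 327 / 1.7133 ≈ 190.85.
Rounding up, n = 191.

191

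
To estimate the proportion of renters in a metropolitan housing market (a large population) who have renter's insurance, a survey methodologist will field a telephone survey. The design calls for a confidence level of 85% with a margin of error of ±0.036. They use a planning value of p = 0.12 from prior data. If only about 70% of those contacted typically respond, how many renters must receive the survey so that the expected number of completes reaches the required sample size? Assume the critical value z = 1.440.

Completed interviews needed: n₀ = 1.440² × 0.1056 / 0.036² ≈ 168.96 → 169.
At a 70% response rate, contacts needed = 169 / 0.70 ≈ 241.43 → 242.

242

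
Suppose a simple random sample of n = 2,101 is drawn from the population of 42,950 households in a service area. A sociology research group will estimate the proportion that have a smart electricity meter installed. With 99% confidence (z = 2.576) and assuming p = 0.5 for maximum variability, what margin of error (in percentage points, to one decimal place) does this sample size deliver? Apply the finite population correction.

Finite-population factor: (N−n)/(N−1) = (42950−2101)/(42950−1) = 0.9511.
SE(p̂) = √[p(1−p)/n · (N−n)/(N−1)] = √[0.2500/2101 × 0.9511] = 0.01064.
E = z × SE = 2.576 × 0.01064 = 0.02740 ≈ 2.7 percentage points.

2.7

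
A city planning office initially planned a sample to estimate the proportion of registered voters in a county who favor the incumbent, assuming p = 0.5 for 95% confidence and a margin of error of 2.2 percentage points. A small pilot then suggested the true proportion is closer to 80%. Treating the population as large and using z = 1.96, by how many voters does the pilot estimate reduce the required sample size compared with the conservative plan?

715

Conservative (p = 0.5): n = 1.96² × 0.25 / 0.022² ≈ 1984.30 → 1985.
Using p = 0.80: p(1−p) = 0.1600, so n = 1.96² × 0.1600 / 0.022² ≈ 1269.95 → 1270.
Reduction: 1985 − 1270 = 715.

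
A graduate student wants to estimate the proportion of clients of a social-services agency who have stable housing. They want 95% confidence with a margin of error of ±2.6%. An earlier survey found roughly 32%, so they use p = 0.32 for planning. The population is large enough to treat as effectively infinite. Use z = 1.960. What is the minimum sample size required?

1237

With p = 0.32, p(1−p) = 0.2176.
n = z²·p(1−p)/E² = 1.960² × 0.2176 / 0.026² = 3.8416 × 0.2176 / 0.000676 ≈ 1236.59.
Rounding up gives n = 1237.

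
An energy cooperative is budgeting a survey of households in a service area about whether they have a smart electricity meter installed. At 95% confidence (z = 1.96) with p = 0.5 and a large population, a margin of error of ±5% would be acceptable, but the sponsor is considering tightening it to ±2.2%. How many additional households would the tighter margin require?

1600

At ±5%: n = 1.96² × 0.2500 / 0.050² ≈ 384.16 → 385.
At ±2.2%: n = 1.96² × 0.2500 / 0.022² ≈ 1984.30 → 1985.
Additional respondents: 1985 − 385 = 1600.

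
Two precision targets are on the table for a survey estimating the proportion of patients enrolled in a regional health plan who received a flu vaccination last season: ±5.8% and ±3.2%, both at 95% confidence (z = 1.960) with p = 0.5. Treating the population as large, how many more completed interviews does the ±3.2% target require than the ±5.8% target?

652

At ±5.8%: n = 1.960² × 0.2500 / 0.058² ≈ 285.49 → 286.
At ±3.2%: n = 1.960² × 0.2500 / 0.032² ≈ 937.89 → 938.
Additional respondents: 938 − 286 = 652.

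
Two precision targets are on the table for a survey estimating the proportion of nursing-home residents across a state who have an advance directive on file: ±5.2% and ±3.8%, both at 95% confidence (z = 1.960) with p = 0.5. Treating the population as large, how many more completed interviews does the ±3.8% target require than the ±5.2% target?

310

At ±5.2%: n = 1.960² × 0.2500 / 0.052² ≈ 355.18 → 356.
At ±3.8%: n = 1.960² × 0.2500 / 0.038² ≈ 665.10 → 666.
Additional respondents: 666 − 356 = 310.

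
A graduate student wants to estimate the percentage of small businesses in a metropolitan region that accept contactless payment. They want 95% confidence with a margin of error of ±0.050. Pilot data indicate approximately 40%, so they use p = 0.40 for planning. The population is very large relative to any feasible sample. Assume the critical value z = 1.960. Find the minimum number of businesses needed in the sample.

With p = 0.40, p(1−p) = 0.2400.
n = z²·p(1−p)/E² = 1.960² × 0.2400 / 0.050² = 3.8416 × 0.2400 / 0.002500 ≈ 368.79.
Rounding up gives n = 369.

369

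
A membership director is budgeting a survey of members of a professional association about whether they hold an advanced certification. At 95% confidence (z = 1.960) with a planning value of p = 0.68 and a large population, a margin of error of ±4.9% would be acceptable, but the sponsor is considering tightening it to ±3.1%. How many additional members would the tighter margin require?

At ±4.9%: n = 1.960² × 0.2176 / 0.049² ≈ 348.16 → 349.
At ±3.1%: n = 1.960² × 0.2176 / 0.031² ≈ 869.86 → 870.
Additional respondents: 870 − 349 = 521.

521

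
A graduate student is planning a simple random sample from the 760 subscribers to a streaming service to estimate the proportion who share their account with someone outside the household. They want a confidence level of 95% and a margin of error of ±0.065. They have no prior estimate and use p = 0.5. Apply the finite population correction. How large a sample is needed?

For 95% confidence, z = 1.960.
Unadjusted: n₀ = 1.960² × 0.50 × 0.50 / 0.065² ≈ 227.31, so n₀ = 228.
Finite population correction with N = 760: n = n₀ / (1 + (n₀−1)/N) = 228 / (1 + 227/760) = 228 / 1.2987 ≈ 175.56.
Rounding up, n = 176.

176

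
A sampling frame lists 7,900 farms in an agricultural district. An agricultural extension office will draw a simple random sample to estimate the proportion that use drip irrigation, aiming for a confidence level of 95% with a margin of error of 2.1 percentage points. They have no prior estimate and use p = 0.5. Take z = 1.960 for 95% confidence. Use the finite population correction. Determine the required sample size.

Unadjusted: n₀ = 1.960² × 0.50 × 0.50 / 0.021² ≈ 2177.78, so n₀ = 2178.
Finite population correction with N = 7,900: n = n₀ / (1 + (n₀−1)/N) = 2178 / (1 + 2177/7900) = 2178 / 1.2756 ≈ 1707.47.
Rounding up, n = 1708.

1708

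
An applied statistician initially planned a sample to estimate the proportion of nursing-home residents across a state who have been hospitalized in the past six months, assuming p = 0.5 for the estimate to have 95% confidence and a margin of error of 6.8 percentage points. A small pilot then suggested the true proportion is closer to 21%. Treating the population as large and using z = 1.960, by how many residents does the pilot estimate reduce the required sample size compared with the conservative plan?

Conservative (p = 0.5): n = 1.960² × 0.25 / 0.068² ≈ 207.70 → 208.
Using p = 0.21: p(1−p) = 0.1659, so n = 1.960² × 0.1659 / 0.068² ≈ 137.83 → 138.
Reduction: 208 − 138 = 70.

70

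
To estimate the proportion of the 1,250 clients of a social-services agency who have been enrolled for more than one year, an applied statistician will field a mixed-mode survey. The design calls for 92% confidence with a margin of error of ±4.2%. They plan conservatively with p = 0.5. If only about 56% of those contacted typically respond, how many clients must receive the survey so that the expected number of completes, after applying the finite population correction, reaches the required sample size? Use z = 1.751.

Completed interviews needed (unadjusted): n₀ = 1.751² × 0.2500 / 0.042² ≈ 434.52 → 435.
FPC for N = 1,250: n = 435 / (1 + 434/1250) = 435 / 1.3472 ≈ 322.89 → 323.
At a 56% response rate, contacts needed = 323 / 0.56 ≈ 576.79 → 577.

577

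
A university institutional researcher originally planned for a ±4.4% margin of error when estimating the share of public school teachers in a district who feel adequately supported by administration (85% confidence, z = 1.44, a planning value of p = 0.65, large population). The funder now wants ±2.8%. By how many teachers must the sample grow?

358

At ±4.4%: n = 1.44² × 0.2275 / 0.044² ≈ 243.67 → 244.
At ±2.8%: n = 1.44² × 0.2275 / 0.028² ≈ 601.71 → 602.
Additional respondents: 602 − 244 = 358.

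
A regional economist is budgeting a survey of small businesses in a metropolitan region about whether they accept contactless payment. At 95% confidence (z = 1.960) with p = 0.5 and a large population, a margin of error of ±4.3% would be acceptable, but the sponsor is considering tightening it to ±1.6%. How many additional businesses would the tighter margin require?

At ±4.3%: n = 1.960² × 0.2500 / 0.043² ≈ 519.42 → 520.
At ±1.6%: n = 1.960² × 0.2500 / 0.016² ≈ 3751.56 → 3752.
Additional respondents: 3752 − 520 = 3232.

3232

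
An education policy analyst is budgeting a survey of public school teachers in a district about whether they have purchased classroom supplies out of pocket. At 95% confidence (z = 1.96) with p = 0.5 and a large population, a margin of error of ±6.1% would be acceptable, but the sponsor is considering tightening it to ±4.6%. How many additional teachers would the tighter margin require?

At ±6.1%: n = 1.96² × 0.2500 / 0.061² ≈ 258.10 → 259.
At ±4.6%: n = 1.96² × 0.2500 / 0.046² ≈ 453.88 → 454.
Additional respondents: 454 − 259 = 195.

195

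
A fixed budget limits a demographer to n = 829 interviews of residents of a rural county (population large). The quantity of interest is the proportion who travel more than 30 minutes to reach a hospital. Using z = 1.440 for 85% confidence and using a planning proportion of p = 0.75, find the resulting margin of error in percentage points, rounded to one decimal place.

SE(p̂) = √[p(1−p)/n] = √[0.1875/829] = 0.01504.
E = z × SE = 1.440 × 0.01504 = 0.02166, or 2.2 percentage points.

2.2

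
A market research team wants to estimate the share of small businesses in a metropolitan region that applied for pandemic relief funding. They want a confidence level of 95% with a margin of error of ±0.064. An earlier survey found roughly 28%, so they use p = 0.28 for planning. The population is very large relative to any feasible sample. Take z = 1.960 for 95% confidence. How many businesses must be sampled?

With p = 0.28, p(1−p) = 0.2016.
n = z²·p(1−p)/E² = 1.960² × 0.2016 / 0.064² = 3.8416 × 0.2016 / 0.004096 ≈ 189.08.
Rounding up gives n = 190.

190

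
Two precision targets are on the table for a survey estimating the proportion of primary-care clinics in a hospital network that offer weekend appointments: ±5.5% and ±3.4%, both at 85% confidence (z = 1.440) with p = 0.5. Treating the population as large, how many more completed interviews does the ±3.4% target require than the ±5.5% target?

277

At ±5.5%: n = 1.440² × 0.2500 / 0.055² ≈ 171.37 → 172.
At ±3.4%: n = 1.440² × 0.2500 / 0.034² ≈ 448.44 → 449.
Additional respondents: 449 − 172 = 277.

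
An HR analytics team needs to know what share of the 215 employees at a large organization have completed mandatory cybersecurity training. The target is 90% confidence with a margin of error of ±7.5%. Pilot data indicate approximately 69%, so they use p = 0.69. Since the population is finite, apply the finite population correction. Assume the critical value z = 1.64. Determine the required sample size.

Unadjusted: n₀ = 1.64² × 0.69 × 0.31 / 0.075² ≈ 102.28, so n₀ = 103.
Finite population correction with N = 215: n = n₀ / (1 + (n₀−1)/N) = 103 / (1 + 102/215) = 103 / 1.4744 ≈ 69.86.
Rounding up, n = 70.

70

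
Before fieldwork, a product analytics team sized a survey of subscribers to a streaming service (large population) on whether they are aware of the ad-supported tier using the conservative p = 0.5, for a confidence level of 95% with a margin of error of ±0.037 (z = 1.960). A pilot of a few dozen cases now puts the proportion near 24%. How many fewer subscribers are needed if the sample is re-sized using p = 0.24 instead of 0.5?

190

Conservative (p = 0.5): n = 1.960² × 0.25 / 0.037² ≈ 701.53 → 702.
Using p = 0.24: p(1−p) = 0.1824, so n = 1.960² × 0.1824 / 0.037² ≈ 511.84 → 512.
Reduction: 702 − 512 = 190.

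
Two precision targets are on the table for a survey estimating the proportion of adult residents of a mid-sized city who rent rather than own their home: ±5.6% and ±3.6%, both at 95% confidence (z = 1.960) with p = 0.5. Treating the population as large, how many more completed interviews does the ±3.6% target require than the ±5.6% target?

435

At ±5.6%: n = 1.960² × 0.2500 / 0.056² ≈ 306.25 → 307.
At ±3.6%: n = 1.960² × 0.2500 / 0.036² ≈ 741.05 → 742.
Additional respondents: 742 − 307 = 435.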